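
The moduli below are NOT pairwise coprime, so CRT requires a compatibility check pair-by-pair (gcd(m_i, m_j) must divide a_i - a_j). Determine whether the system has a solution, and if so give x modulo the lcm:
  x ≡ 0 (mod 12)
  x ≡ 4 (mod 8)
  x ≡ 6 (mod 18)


Moduli 12, 8, 18 are not pairwise coprime, so CRT works modulo lcm(m_i) when all pairwise compatibility conditions hold.
Pairwise compatibility: gcd(m_i, m_j) must divide a_i - a_j for every pair.
Merge one congruence at a time:
  Start: x ≡ 0 (mod 12).
  Combine with x ≡ 4 (mod 8): gcd(12, 8) = 4; 4 - 0 = 4, which IS divisible by 4, so compatible.
    Write x = 0 + 12·t and substitute into x ≡ 4 (mod 8): 12·t ≡ 4 − 0 = 4 (mod 8).
    Divide the congruence (and modulus) by g = 4: 3·t ≡ 1 (mod 2).
    Reduce coefficients mod 2: 1·t ≡ 1 (mod 2).
    So t ≡ 1 (mod 2).
    Then x = 0 + 12·1 = 12, valid modulo lcm(12, 8) = 24: x ≡ 12 (mod 24).
  Combine with x ≡ 6 (mod 18): gcd(24, 18) = 6; 6 - 12 = -6, which IS divisible by 6, so compatible.
    Write x = 12 + 24·t and substitute into x ≡ 6 (mod 18): 24·t ≡ 6 − 12 = -6 (mod 18).
    Divide the congruence (and modulus) by g = 6: 4·t ≡ -1 (mod 3).
    Reduce coefficients mod 3: 1·t ≡ 2 (mod 3).
    So t ≡ 2 (mod 3).
    Then x = 12 + 24·2 = 60, valid modulo lcm(24, 18) = 72: x ≡ 60 (mod 72).
Verify: 60 mod 12 = 0, 60 mod 8 = 4, 60 mod 18 = 6.

x ≡ 60 (mod 72).


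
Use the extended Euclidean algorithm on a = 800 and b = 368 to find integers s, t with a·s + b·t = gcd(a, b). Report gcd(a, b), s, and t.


Euclidean algorithm on (800, 368) — divide until remainder is 0:
  800 = 2 · 368 + 64
  368 = 5 · 64 + 48
  64 = 1 · 48 + 16
  48 = 3 · 16 + 0
gcd(800, 368) = 16.
Track Bezout coefficients alongside the remainders: start with r₀ = 800 = a·1 + b·0 (s = 1, t = 0) and r₁ = 368 = a·0 + b·1 (s = 0, t = 1); each new remainder r_{k+1} = r_{k-1} − q_k·r_k inherits s_{k+1} = s_{k-1} − q_k·s_k, t_{k+1} = t_{k-1} − q_k·t_k, so r_k = a·s_k + b·t_k at every step:
  q = 2: r = 64, s = 1 − 2·0 = 1, t = 0 − 2·1 = -2  (check: 800·1 + 368·(-2) = 64)
  q = 5: r = 48, s = 0 − 5·1 = -5, t = 1 − 5·(-2) = 11  (check: 800·(-5) + 368·11 = 48)
  q = 1: r = 16, s = 1 − 1·(-5) = 6, t = -2 − 1·11 = -13  (check: 800·6 + 368·(-13) = 16)
The row with r = 16 (the gcd) gives the Bezout coefficients s = 6, t = -13.
Result: 800 · (6) + 368 · (-13) = 16.

gcd(800, 368) = 16; s = 6, t = -13 (check: 800·6 + 368·(-13) = 16).


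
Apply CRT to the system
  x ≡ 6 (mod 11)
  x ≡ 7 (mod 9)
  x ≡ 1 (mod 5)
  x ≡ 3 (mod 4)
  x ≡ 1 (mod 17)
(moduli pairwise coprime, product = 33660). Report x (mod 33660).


Product of moduli M = 11 · 9 · 5 · 4 · 17 = 33660.
Merge one congruence at a time:
  Start: x ≡ 6 (mod 11).
  Combine with x ≡ 7 (mod 9); new modulus lcm = 99.
    Write x = 6 + 11·t and substitute into x ≡ 7 (mod 9): 11·t ≡ 7 − 6 = 1 (mod 9).
    Reduce coefficients mod 9: 2·t ≡ 1 (mod 9).
    The inverse of 2 mod 9 is 5 (since 2·5 = 10 = 1·9 + 1), so t ≡ 5·1 = 5 ≡ 5 (mod 9).
    Then x = 6 + 11·5 = 61, valid modulo lcm(11, 9) = 99: x ≡ 61 (mod 99).
  Combine with x ≡ 1 (mod 5); new modulus lcm = 495.
    Write x = 61 + 99·t and substitute into x ≡ 1 (mod 5): 99·t ≡ 1 − 61 = -60 (mod 5).
    Reduce coefficients mod 5: 4·t ≡ 0 (mod 5).
    The inverse of 4 mod 5 is 4 (since 4·4 = 16 = 3·5 + 1), so t ≡ 4·0 = 0 ≡ 0 (mod 5).
    Then x = 61 + 99·0 = 61, valid modulo lcm(99, 5) = 495: x ≡ 61 (mod 495).
  Combine with x ≡ 3 (mod 4); new modulus lcm = 1980.
    Write x = 61 + 495·t and substitute into x ≡ 3 (mod 4): 495·t ≡ 3 − 61 = -58 (mod 4).
    Reduce coefficients mod 4: 3·t ≡ 2 (mod 4).
    The inverse of 3 mod 4 is 3 (since 3·3 = 9 = 2·4 + 1), so t ≡ 3·2 = 6 ≡ 2 (mod 4).
    Then x = 61 + 495·2 = 1051, valid modulo lcm(495, 4) = 1980: x ≡ 1051 (mod 1980).
  Combine with x ≡ 1 (mod 17); new modulus lcm = 33660.
    Write x = 1051 + 1980·t and substitute into x ≡ 1 (mod 17): 1980·t ≡ 1 − 1051 = -1050 (mod 17).
    Reduce coefficients mod 17: 8·t ≡ 4 (mod 17).
    The inverse of 8 mod 17 is 15 (since 8·15 = 120 = 7·17 + 1), so t ≡ 15·4 = 60 ≡ 9 (mod 17).
    Then x = 1051 + 1980·9 = 18871, valid modulo lcm(1980, 17) = 33660: x ≡ 18871 (mod 33660).
Verify against each original: 18871 mod 11 = 6, 18871 mod 9 = 7, 18871 mod 5 = 1, 18871 mod 4 = 3, 18871 mod 17 = 1.

x ≡ 18871 (mod 33660).


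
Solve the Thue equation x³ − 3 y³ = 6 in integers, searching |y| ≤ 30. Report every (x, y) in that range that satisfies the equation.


The equation is x³ - 3y³ = 6. For fixed y, x³ = 3·y³ + 6, so a solution requires the RHS to be a perfect cube.
Strategy: iterate y from -30 to 30, compute RHS = 3·y³ + 6, and check whether it is a (positive or negative) perfect cube.
Check small values of y:
  y = 0: RHS = 6 is not a perfect cube.
  y = 1: RHS = 9 is not a perfect cube.
  y = -1: RHS = 3 is not a perfect cube.
  y = 2: RHS = 30 is not a perfect cube.
  y = -2: RHS = -18 is not a perfect cube.
  y = 3: RHS = 87 is not a perfect cube.
  y = -3: RHS = -75 is not a perfect cube.
Continuing the search up to |y| = 30 finds no solutions either.
No (x, y) in the scanned range satisfies the equation.

No integer solutions with |y| ≤ 30.


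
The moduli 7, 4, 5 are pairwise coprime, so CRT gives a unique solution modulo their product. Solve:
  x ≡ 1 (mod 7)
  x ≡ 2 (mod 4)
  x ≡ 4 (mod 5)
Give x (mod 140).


Moduli 7, 4, 5 are pairwise coprime; by CRT there is a unique solution modulo M = 7 · 4 · 5 = 140.
Solve pairwise, accumulating the modulus:
  Start with x ≡ 1 (mod 7).
  Combine with x ≡ 2 (mod 4): since gcd(7, 4) = 1, we get a unique residue mod 28.
    Write x = 1 + 7·t and substitute into x ≡ 2 (mod 4): 7·t ≡ 2 − 1 = 1 (mod 4).
    Reduce coefficients mod 4: 3·t ≡ 1 (mod 4).
    The inverse of 3 mod 4 is 3 (since 3·3 = 9 = 2·4 + 1), so t ≡ 3·1 = 3 ≡ 3 (mod 4).
    Then x = 1 + 7·3 = 22, valid modulo lcm(7, 4) = 28: x ≡ 22 (mod 28).
  Combine with x ≡ 4 (mod 5): since gcd(28, 5) = 1, we get a unique residue mod 140.
    Write x = 22 + 28·t and substitute into x ≡ 4 (mod 5): 28·t ≡ 4 − 22 = -18 (mod 5).
    Reduce coefficients mod 5: 3·t ≡ 2 (mod 5).
    The inverse of 3 mod 5 is 2 (since 3·2 = 6 = 1·5 + 1), so t ≡ 2·2 = 4 ≡ 4 (mod 5).
    Then x = 22 + 28·4 = 134, valid modulo lcm(28, 5) = 140: x ≡ 134 (mod 140).
Verify: 134 mod 7 = 1 ✓, 134 mod 4 = 2 ✓, 134 mod 5 = 4 ✓.

x ≡ 134 (mod 140).


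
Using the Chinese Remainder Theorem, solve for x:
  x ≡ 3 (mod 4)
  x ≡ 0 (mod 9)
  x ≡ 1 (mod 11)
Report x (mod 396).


Moduli 4, 9, 11 are pairwise coprime; by CRT there is a unique solution modulo M = 4 · 9 · 11 = 396.
Solve pairwise, accumulating the modulus:
  Start with x ≡ 3 (mod 4).
  Combine with x ≡ 0 (mod 9): since gcd(4, 9) = 1, we get a unique residue mod 36.
    Write x = 3 + 4·t and substitute into x ≡ 0 (mod 9): 4·t ≡ 0 − 3 = -3 (mod 9).
    Reduce coefficients mod 9: 4·t ≡ 6 (mod 9).
    The inverse of 4 mod 9 is 7 (since 4·7 = 28 = 3·9 + 1), so t ≡ 7·6 = 42 ≡ 6 (mod 9).
    Then x = 3 + 4·6 = 27, valid modulo lcm(4, 9) = 36: x ≡ 27 (mod 36).
  Combine with x ≡ 1 (mod 11): since gcd(36, 11) = 1, we get a unique residue mod 396.
    Write x = 27 + 36·t and substitute into x ≡ 1 (mod 11): 36·t ≡ 1 − 27 = -26 (mod 11).
    Reduce coefficients mod 11: 3·t ≡ 7 (mod 11).
    The inverse of 3 mod 11 is 4 (since 3·4 = 12 = 1·11 + 1), so t ≡ 4·7 = 28 ≡ 6 (mod 11).
    Then x = 27 + 36·6 = 243, valid modulo lcm(36, 11) = 396: x ≡ 243 (mod 396).
Verify: 243 mod 4 = 3 ✓, 243 mod 9 = 0 ✓, 243 mod 11 = 1 ✓.

x ≡ 243 (mod 396).


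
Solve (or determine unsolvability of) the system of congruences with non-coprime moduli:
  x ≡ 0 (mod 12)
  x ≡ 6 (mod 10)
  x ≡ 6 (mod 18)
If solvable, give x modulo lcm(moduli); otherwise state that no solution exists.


Moduli 12, 10, 18 are not pairwise coprime, so CRT works modulo lcm(m_i) when all pairwise compatibility conditions hold.
Pairwise compatibility: gcd(m_i, m_j) must divide a_i - a_j for every pair.
Merge one congruence at a time:
  Start: x ≡ 0 (mod 12).
  Combine with x ≡ 6 (mod 10): gcd(12, 10) = 2; 6 - 0 = 6, which IS divisible by 2, so compatible.
    Write x = 0 + 12·t and substitute into x ≡ 6 (mod 10): 12·t ≡ 6 − 0 = 6 (mod 10).
    Divide the congruence (and modulus) by g = 2: 6·t ≡ 3 (mod 5).
    Reduce coefficients mod 5: 1·t ≡ 3 (mod 5).
    So t ≡ 3 (mod 5).
    Then x = 0 + 12·3 = 36, valid modulo lcm(12, 10) = 60: x ≡ 36 (mod 60).
  Combine with x ≡ 6 (mod 18): gcd(60, 18) = 6; 6 - 36 = -30, which IS divisible by 6, so compatible.
    Write x = 36 + 60·t and substitute into x ≡ 6 (mod 18): 60·t ≡ 6 − 36 = -30 (mod 18).
    Divide the congruence (and modulus) by g = 6: 10·t ≡ -5 (mod 3).
    Reduce coefficients mod 3: 1·t ≡ 1 (mod 3).
    So t ≡ 1 (mod 3).
    Then x = 36 + 60·1 = 96, valid modulo lcm(60, 18) = 180: x ≡ 96 (mod 180).
Verify: 96 mod 12 = 0, 96 mod 10 = 6, 96 mod 18 = 6.

x ≡ 96 (mod 180).


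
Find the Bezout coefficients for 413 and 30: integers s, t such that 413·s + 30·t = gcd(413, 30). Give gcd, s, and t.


Euclidean algorithm on (413, 30) — divide until remainder is 0:
  413 = 13 · 30 + 23
  30 = 1 · 23 + 7
  23 = 3 · 7 + 2
  7 = 3 · 2 + 1
  2 = 2 · 1 + 0
gcd(413, 30) = 1.
Track Bezout coefficients alongside the remainders: start with r₀ = 413 = a·1 + b·0 (s = 1, t = 0) and r₁ = 30 = a·0 + b·1 (s = 0, t = 1); each new remainder r_{k+1} = r_{k-1} − q_k·r_k inherits s_{k+1} = s_{k-1} − q_k·s_k, t_{k+1} = t_{k-1} − q_k·t_k, so r_k = a·s_k + b·t_k at every step:
  q = 13: r = 23, s = 1 − 13·0 = 1, t = 0 − 13·1 = -13  (check: 413·1 + 30·(-13) = 23)
  q = 1: r = 7, s = 0 − 1·1 = -1, t = 1 − 1·(-13) = 14  (check: 413·(-1) + 30·14 = 7)
  q = 3: r = 2, s = 1 − 3·(-1) = 4, t = -13 − 3·14 = -55  (check: 413·4 + 30·(-55) = 2)
  q = 3: r = 1, s = -1 − 3·4 = -13, t = 14 − 3·(-55) = 179  (check: 413·(-13) + 30·179 = 1)
The row with r = 1 (the gcd) gives the Bezout coefficients s = -13, t = 179.
Result: 413 · (-13) + 30 · (179) = 1.

gcd(413, 30) = 1; s = -13, t = 179 (check: 413·(-13) + 30·179 = 1).


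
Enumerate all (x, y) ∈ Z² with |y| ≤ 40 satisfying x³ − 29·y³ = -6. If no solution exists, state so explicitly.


The equation is x³ - 29y³ = -6. For fixed y, x³ = 29·y³ − 6, so a solution requires the RHS to be a perfect cube.
Strategy: iterate y from -40 to 40, compute RHS = 29·y³ − 6, and check whether it is a (positive or negative) perfect cube.
Check small values of y:
  y = 0: RHS = -6 is not a perfect cube.
  y = 1: RHS = 23 is not a perfect cube.
  y = -1: RHS = -35 is not a perfect cube.
  y = 2: RHS = 226 is not a perfect cube.
  y = -2: RHS = -238 is not a perfect cube.
  y = 3: RHS = 777 is not a perfect cube.
  y = -3: RHS = -789 is not a perfect cube.
Continuing the search up to |y| = 40 finds no solutions either.
No (x, y) in the scanned range satisfies the equation.

No integer solutions with |y| ≤ 40.


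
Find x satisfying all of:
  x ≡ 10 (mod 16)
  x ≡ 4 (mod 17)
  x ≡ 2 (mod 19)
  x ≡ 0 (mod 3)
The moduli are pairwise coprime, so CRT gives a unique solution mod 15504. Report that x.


Product of moduli M = 16 · 17 · 19 · 3 = 15504.
Merge one congruence at a time:
  Start: x ≡ 10 (mod 16).
  Combine with x ≡ 4 (mod 17); new modulus lcm = 272.
    Write x = 10 + 16·t and substitute into x ≡ 4 (mod 17): 16·t ≡ 4 − 10 = -6 (mod 17).
    Reduce coefficients mod 17: 16·t ≡ 11 (mod 17).
    The inverse of 16 mod 17 is 16 (since 16·16 = 256 = 15·17 + 1), so t ≡ 16·11 = 176 ≡ 6 (mod 17).
    Then x = 10 + 16·6 = 106, valid modulo lcm(16, 17) = 272: x ≡ 106 (mod 272).
  Combine with x ≡ 2 (mod 19); new modulus lcm = 5168.
    Write x = 106 + 272·t and substitute into x ≡ 2 (mod 19): 272·t ≡ 2 − 106 = -104 (mod 19).
    Reduce coefficients mod 19: 6·t ≡ 10 (mod 19).
    The inverse of 6 mod 19 is 16 (since 6·16 = 96 = 5·19 + 1), so t ≡ 16·10 = 160 ≡ 8 (mod 19).
    Then x = 106 + 272·8 = 2282, valid modulo lcm(272, 19) = 5168: x ≡ 2282 (mod 5168).
  Combine with x ≡ 0 (mod 3); new modulus lcm = 15504.
    Write x = 2282 + 5168·t and substitute into x ≡ 0 (mod 3): 5168·t ≡ 0 − 2282 = -2282 (mod 3).
    Reduce coefficients mod 3: 2·t ≡ 1 (mod 3).
    The inverse of 2 mod 3 is 2 (since 2·2 = 4 = 1·3 + 1), so t ≡ 2·1 = 2 ≡ 2 (mod 3).
    Then x = 2282 + 5168·2 = 12618, valid modulo lcm(5168, 3) = 15504: x ≡ 12618 (mod 15504).
Verify against each original: 12618 mod 16 = 10, 12618 mod 17 = 4, 12618 mod 19 = 2, 12618 mod 3 = 0.

x ≡ 12618 (mod 15504).


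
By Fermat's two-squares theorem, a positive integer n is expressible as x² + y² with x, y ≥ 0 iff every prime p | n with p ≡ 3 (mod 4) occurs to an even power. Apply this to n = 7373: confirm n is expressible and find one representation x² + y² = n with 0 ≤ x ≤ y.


Step 1: Factor n = 7373 = 73 · 101.
Step 2: Check the mod-4 condition on each prime factor: 73 ≡ 1 (mod 4), exponent 1; 101 ≡ 1 (mod 4), exponent 1.
All primes ≡ 3 (mod 4) appear to even exponent (or don't appear), so by the two-squares theorem n IS expressible as a sum of two squares.
Step 3: Build a representation. Here n = 73 · 101 is a product of primes ≡ 1 (mod 4). Each prime p ≡ 1 (mod 4) is itself a sum of two squares; find a² by testing p − a² for a perfect square:
  73: 73 − 1² = 72, 73 − 2² = 69, 73 − 3² = 64 = 8² ⇒ 73 = 3² + 8².
  101: 101 − 1² = 100 = 10² ⇒ 101 = 1² + 10².
  Combine using the Brahmagupta–Fibonacci identity (a² + b²)(c² + d²) = (ac − bd)² + (ad + bc)² = (ac + bd)² + (ad − bc)²:
  73 · 101 = 7373: from (3² + 8²)(1² + 10²), take (3·1 − 8·10, 3·10 + 8·1) = (3 − 80, 30 + 8) = (-77, 38); dropping signs (only squares matter) gives (77, 38); check 77² + 38² = 5929 + 1444 = 7373 ✓.
Step 4: Order so x ≤ y and verify: 38² + 77² = 1444 + 5929 = 7373 = n. ✓

n = 7373 = 38² + 77² (one valid representation with x ≤ y).


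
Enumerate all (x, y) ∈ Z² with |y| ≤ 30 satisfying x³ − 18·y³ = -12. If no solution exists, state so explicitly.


The equation is x³ - 18y³ = -12. For fixed y, x³ = 18·y³ − 12, so a solution requires the RHS to be a perfect cube.
Strategy: iterate y from -30 to 30, compute RHS = 18·y³ − 12, and check whether it is a (positive or negative) perfect cube.
Check small values of y:
  y = 0: RHS = -12 is not a perfect cube.
  y = 1: RHS = 6 is not a perfect cube.
  y = -1: RHS = -30 is not a perfect cube.
  y = 2: RHS = 132 is not a perfect cube.
  y = -2: RHS = -156 is not a perfect cube.
  y = 3: RHS = 474 is not a perfect cube.
  y = -3: RHS = -498 is not a perfect cube.
Continuing the search up to |y| = 30 finds no solutions either.
No (x, y) in the scanned range satisfies the equation.

No integer solutions with |y| ≤ 30.


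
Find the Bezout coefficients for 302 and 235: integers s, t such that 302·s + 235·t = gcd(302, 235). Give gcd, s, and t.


Euclidean algorithm on (302, 235) — divide until remainder is 0:
  302 = 1 · 235 + 67
  235 = 3 · 67 + 34
  67 = 1 · 34 + 33
  34 = 1 · 33 + 1
  33 = 33 · 1 + 0
gcd(302, 235) = 1.
Track Bezout coefficients alongside the remainders: start with r₀ = 302 = a·1 + b·0 (s = 1, t = 0) and r₁ = 235 = a·0 + b·1 (s = 0, t = 1); each new remainder r_{k+1} = r_{k-1} − q_k·r_k inherits s_{k+1} = s_{k-1} − q_k·s_k, t_{k+1} = t_{k-1} − q_k·t_k, so r_k = a·s_k + b·t_k at every step:
  q = 1: r = 67, s = 1 − 1·0 = 1, t = 0 − 1·1 = -1  (check: 302·1 + 235·(-1) = 67)
  q = 3: r = 34, s = 0 − 3·1 = -3, t = 1 − 3·(-1) = 4  (check: 302·(-3) + 235·4 = 34)
  q = 1: r = 33, s = 1 − 1·(-3) = 4, t = -1 − 1·4 = -5  (check: 302·4 + 235·(-5) = 33)
  q = 1: r = 1, s = -3 − 1·4 = -7, t = 4 − 1·(-5) = 9  (check: 302·(-7) + 235·9 = 1)
The row with r = 1 (the gcd) gives the Bezout coefficients s = -7, t = 9.
Result: 302 · (-7) + 235 · (9) = 1.

gcd(302, 235) = 1; s = -7, t = 9 (check: 302·(-7) + 235·9 = 1).


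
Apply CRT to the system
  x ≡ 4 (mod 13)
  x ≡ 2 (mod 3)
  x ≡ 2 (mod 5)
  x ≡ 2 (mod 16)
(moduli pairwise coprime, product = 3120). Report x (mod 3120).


Product of moduli M = 13 · 3 · 5 · 16 = 3120.
Merge one congruence at a time:
  Start: x ≡ 4 (mod 13).
  Combine with x ≡ 2 (mod 3); new modulus lcm = 39.
    Write x = 4 + 13·t and substitute into x ≡ 2 (mod 3): 13·t ≡ 2 − 4 = -2 (mod 3).
    Reduce coefficients mod 3: 1·t ≡ 1 (mod 3).
    So t ≡ 1 (mod 3).
    Then x = 4 + 13·1 = 17, valid modulo lcm(13, 3) = 39: x ≡ 17 (mod 39).
  Combine with x ≡ 2 (mod 5); new modulus lcm = 195.
    Write x = 17 + 39·t and substitute into x ≡ 2 (mod 5): 39·t ≡ 2 − 17 = -15 (mod 5).
    Reduce coefficients mod 5: 4·t ≡ 0 (mod 5).
    The inverse of 4 mod 5 is 4 (since 4·4 = 16 = 3·5 + 1), so t ≡ 4·0 = 0 ≡ 0 (mod 5).
    Then x = 17 + 39·0 = 17, valid modulo lcm(39, 5) = 195: x ≡ 17 (mod 195).
  Combine with x ≡ 2 (mod 16); new modulus lcm = 3120.
    Write x = 17 + 195·t and substitute into x ≡ 2 (mod 16): 195·t ≡ 2 − 17 = -15 (mod 16).
    Reduce coefficients mod 16: 3·t ≡ 1 (mod 16).
    The inverse of 3 mod 16 is 11 (since 3·11 = 33 = 2·16 + 1), so t ≡ 11·1 = 11 ≡ 11 (mod 16).
    Then x = 17 + 195·11 = 2162, valid modulo lcm(195, 16) = 3120: x ≡ 2162 (mod 3120).
Verify against each original: 2162 mod 13 = 4, 2162 mod 3 = 2, 2162 mod 5 = 2, 2162 mod 16 = 2.

x ≡ 2162 (mod 3120).


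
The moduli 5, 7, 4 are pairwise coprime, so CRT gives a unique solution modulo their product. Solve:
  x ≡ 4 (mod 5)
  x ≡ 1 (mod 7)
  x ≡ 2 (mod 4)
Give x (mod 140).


Moduli 5, 7, 4 are pairwise coprime; by CRT there is a unique solution modulo M = 5 · 7 · 4 = 140.
Solve pairwise, accumulating the modulus:
  Start with x ≡ 4 (mod 5).
  Combine with x ≡ 1 (mod 7): since gcd(5, 7) = 1, we get a unique residue mod 35.
    Write x = 4 + 5·t and substitute into x ≡ 1 (mod 7): 5·t ≡ 1 − 4 = -3 (mod 7).
    Reduce coefficients mod 7: 5·t ≡ 4 (mod 7).
    The inverse of 5 mod 7 is 3 (since 5·3 = 15 = 2·7 + 1), so t ≡ 3·4 = 12 ≡ 5 (mod 7).
    Then x = 4 + 5·5 = 29, valid modulo lcm(5, 7) = 35: x ≡ 29 (mod 35).
  Combine with x ≡ 2 (mod 4): since gcd(35, 4) = 1, we get a unique residue mod 140.
    Write x = 29 + 35·t and substitute into x ≡ 2 (mod 4): 35·t ≡ 2 − 29 = -27 (mod 4).
    Reduce coefficients mod 4: 3·t ≡ 1 (mod 4).
    The inverse of 3 mod 4 is 3 (since 3·3 = 9 = 2·4 + 1), so t ≡ 3·1 = 3 ≡ 3 (mod 4).
    Then x = 29 + 35·3 = 134, valid modulo lcm(35, 4) = 140: x ≡ 134 (mod 140).
Verify: 134 mod 5 = 4 ✓, 134 mod 7 = 1 ✓, 134 mod 4 = 2 ✓.

x ≡ 134 (mod 140).


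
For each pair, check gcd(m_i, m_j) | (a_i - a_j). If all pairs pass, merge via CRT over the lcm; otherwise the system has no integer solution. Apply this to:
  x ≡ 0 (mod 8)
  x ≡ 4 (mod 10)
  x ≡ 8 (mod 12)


Moduli 8, 10, 12 are not pairwise coprime, so CRT works modulo lcm(m_i) when all pairwise compatibility conditions hold.
Pairwise compatibility: gcd(m_i, m_j) must divide a_i - a_j for every pair.
Merge one congruence at a time:
  Start: x ≡ 0 (mod 8).
  Combine with x ≡ 4 (mod 10): gcd(8, 10) = 2; 4 - 0 = 4, which IS divisible by 2, so compatible.
    Write x = 0 + 8·t and substitute into x ≡ 4 (mod 10): 8·t ≡ 4 − 0 = 4 (mod 10).
    Divide the congruence (and modulus) by g = 2: 4·t ≡ 2 (mod 5).
    The inverse of 4 mod 5 is 4 (since 4·4 = 16 = 3·5 + 1), so t ≡ 4·2 = 8 ≡ 3 (mod 5).
    Then x = 0 + 8·3 = 24, valid modulo lcm(8, 10) = 40: x ≡ 24 (mod 40).
  Combine with x ≡ 8 (mod 12): gcd(40, 12) = 4; 8 - 24 = -16, which IS divisible by 4, so compatible.
    Write x = 24 + 40·t and substitute into x ≡ 8 (mod 12): 40·t ≡ 8 − 24 = -16 (mod 12).
    Divide the congruence (and modulus) by g = 4: 10·t ≡ -4 (mod 3).
    Reduce coefficients mod 3: 1·t ≡ 2 (mod 3).
    So t ≡ 2 (mod 3).
    Then x = 24 + 40·2 = 104, valid modulo lcm(40, 12) = 120: x ≡ 104 (mod 120).
Verify: 104 mod 8 = 0, 104 mod 10 = 4, 104 mod 12 = 8.

x ≡ 104 (mod 120).


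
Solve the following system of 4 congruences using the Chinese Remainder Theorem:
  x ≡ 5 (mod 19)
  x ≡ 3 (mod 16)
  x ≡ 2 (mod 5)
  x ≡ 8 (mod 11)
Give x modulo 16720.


Product of moduli M = 19 · 16 · 5 · 11 = 16720.
Merge one congruence at a time:
  Start: x ≡ 5 (mod 19).
  Combine with x ≡ 3 (mod 16); new modulus lcm = 304.
    Write x = 5 + 19·t and substitute into x ≡ 3 (mod 16): 19·t ≡ 3 − 5 = -2 (mod 16).
    Reduce coefficients mod 16: 3·t ≡ 14 (mod 16).
    The inverse of 3 mod 16 is 11 (since 3·11 = 33 = 2·16 + 1), so t ≡ 11·14 = 154 ≡ 10 (mod 16).
    Then x = 5 + 19·10 = 195, valid modulo lcm(19, 16) = 304: x ≡ 195 (mod 304).
  Combine with x ≡ 2 (mod 5); new modulus lcm = 1520.
    Write x = 195 + 304·t and substitute into x ≡ 2 (mod 5): 304·t ≡ 2 − 195 = -193 (mod 5).
    Reduce coefficients mod 5: 4·t ≡ 2 (mod 5).
    The inverse of 4 mod 5 is 4 (since 4·4 = 16 = 3·5 + 1), so t ≡ 4·2 = 8 ≡ 3 (mod 5).
    Then x = 195 + 304·3 = 1107, valid modulo lcm(304, 5) = 1520: x ≡ 1107 (mod 1520).
  Combine with x ≡ 8 (mod 11); new modulus lcm = 16720.
    Write x = 1107 + 1520·t and substitute into x ≡ 8 (mod 11): 1520·t ≡ 8 − 1107 = -1099 (mod 11).
    Reduce coefficients mod 11: 2·t ≡ 1 (mod 11).
    The inverse of 2 mod 11 is 6 (since 2·6 = 12 = 1·11 + 1), so t ≡ 6·1 = 6 ≡ 6 (mod 11).
    Then x = 1107 + 1520·6 = 10227, valid modulo lcm(1520, 11) = 16720: x ≡ 10227 (mod 16720).
Verify against each original: 10227 mod 19 = 5, 10227 mod 16 = 3, 10227 mod 5 = 2, 10227 mod 11 = 8.

x ≡ 10227 (mod 16720).


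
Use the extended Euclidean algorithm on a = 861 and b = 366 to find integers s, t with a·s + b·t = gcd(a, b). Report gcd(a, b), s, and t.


Euclidean algorithm on (861, 366) — divide until remainder is 0:
  861 = 2 · 366 + 129
  366 = 2 · 129 + 108
  129 = 1 · 108 + 21
  108 = 5 · 21 + 3
  21 = 7 · 3 + 0
gcd(861, 366) = 3.
Track Bezout coefficients alongside the remainders: start with r₀ = 861 = a·1 + b·0 (s = 1, t = 0) and r₁ = 366 = a·0 + b·1 (s = 0, t = 1); each new remainder r_{k+1} = r_{k-1} − q_k·r_k inherits s_{k+1} = s_{k-1} − q_k·s_k, t_{k+1} = t_{k-1} − q_k·t_k, so r_k = a·s_k + b·t_k at every step:
  q = 2: r = 129, s = 1 − 2·0 = 1, t = 0 − 2·1 = -2  (check: 861·1 + 366·(-2) = 129)
  q = 2: r = 108, s = 0 − 2·1 = -2, t = 1 − 2·(-2) = 5  (check: 861·(-2) + 366·5 = 108)
  q = 1: r = 21, s = 1 − 1·(-2) = 3, t = -2 − 1·5 = -7  (check: 861·3 + 366·(-7) = 21)
  q = 5: r = 3, s = -2 − 5·3 = -17, t = 5 − 5·(-7) = 40  (check: 861·(-17) + 366·40 = 3)
The row with r = 3 (the gcd) gives the Bezout coefficients s = -17, t = 40.
Result: 861 · (-17) + 366 · (40) = 3.

gcd(861, 366) = 3; s = -17, t = 40 (check: 861·(-17) + 366·40 = 3).


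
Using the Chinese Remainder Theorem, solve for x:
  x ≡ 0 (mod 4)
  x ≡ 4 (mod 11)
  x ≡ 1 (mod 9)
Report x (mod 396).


Moduli 4, 11, 9 are pairwise coprime; by CRT there is a unique solution modulo M = 4 · 11 · 9 = 396.
Solve pairwise, accumulating the modulus:
  Start with x ≡ 0 (mod 4).
  Combine with x ≡ 4 (mod 11): since gcd(4, 11) = 1, we get a unique residue mod 44.
    Write x = 0 + 4·t and substitute into x ≡ 4 (mod 11): 4·t ≡ 4 − 0 = 4 (mod 11).
    The inverse of 4 mod 11 is 3 (since 4·3 = 12 = 1·11 + 1), so t ≡ 3·4 = 12 ≡ 1 (mod 11).
    Then x = 0 + 4·1 = 4, valid modulo lcm(4, 11) = 44: x ≡ 4 (mod 44).
  Combine with x ≡ 1 (mod 9): since gcd(44, 9) = 1, we get a unique residue mod 396.
    Write x = 4 + 44·t and substitute into x ≡ 1 (mod 9): 44·t ≡ 1 − 4 = -3 (mod 9).
    Reduce coefficients mod 9: 8·t ≡ 6 (mod 9).
    The inverse of 8 mod 9 is 8 (since 8·8 = 64 = 7·9 + 1), so t ≡ 8·6 = 48 ≡ 3 (mod 9).
    Then x = 4 + 44·3 = 136, valid modulo lcm(44, 9) = 396: x ≡ 136 (mod 396).
Verify: 136 mod 4 = 0 ✓, 136 mod 11 = 4 ✓, 136 mod 9 = 1 ✓.

x ≡ 136 (mod 396).


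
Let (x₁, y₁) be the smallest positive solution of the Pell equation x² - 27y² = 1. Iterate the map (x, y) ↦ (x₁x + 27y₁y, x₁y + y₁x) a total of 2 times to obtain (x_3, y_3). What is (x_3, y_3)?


Step 1: Find the fundamental solution (x₁, y₁) of x² - 27y² = 1.
  Expand √27 as a continued fraction. a₀ = ⌊√27⌋ = 5; iterate m_{k+1} = d_k·a_k − m_k, d_{k+1} = (27 − m_{k+1}²)/d_k, a_{k+1} = ⌊(a₀ + m_{k+1})/d_{k+1}⌋ (starting m₀ = 0, d₀ = 1), with convergents p_k = a_k·p_{k-1} + p_{k-2}, q_k = a_k·q_{k-1} + q_{k-2} (p₋₁ = 1, q₋₁ = 0):
  k = 0: a₀ = 5; p₀/q₀ = 5/1; p₀² − 27·q₀² = 25 − 27 = -2.
  k = 1: m = 5, d = 2, a = ⌊(5 + 5)/2⌋ = 5; p/q = (5·5 + 1)/(5·1 + 0) = 26/5; p² − 27·q² = 676 − 675 = 1.
  The first convergent with p² − 27·q² = 1 gives the fundamental solution (x₁, y₁) = (26, 5).
Step 2: Apply the recurrence (x_{n+1}, y_{n+1}) = (x₁x_n + 27y₁y_n, x₁y_n + y₁x_n) repeatedly.
  From (x_1, y_1) = (26, 5): x_2 = 26·26 + 27·5·5 = 1351; y_2 = 26·5 + 5·26 = 260.
  From (x_2, y_2) = (1351, 260): x_3 = 26·1351 + 27·5·260 = 70226; y_3 = 26·260 + 5·1351 = 13515.
Step 3: Verify x_3² - 27·y_3² = 4931691076 - 4931691075 = 1 (should be 1). ✓

(x_1, y_1) = (26, 5); (x_3, y_3) = (70226, 13515).


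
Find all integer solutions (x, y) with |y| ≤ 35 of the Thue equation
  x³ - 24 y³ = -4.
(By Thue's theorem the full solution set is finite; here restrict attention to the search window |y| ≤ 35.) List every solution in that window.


The equation is x³ - 24y³ = -4. For fixed y, x³ = 24·y³ − 4, so a solution requires the RHS to be a perfect cube.
Strategy: iterate y from -35 to 35, compute RHS = 24·y³ − 4, and check whether it is a (positive or negative) perfect cube.
Check small values of y:
  y = 0: RHS = -4 is not a perfect cube.
  y = 1: RHS = 20 is not a perfect cube.
  y = -1: RHS = -28 is not a perfect cube.
  y = 2: RHS = 188 is not a perfect cube.
  y = -2: RHS = -196 is not a perfect cube.
  y = 3: RHS = 644 is not a perfect cube.
  y = -3: RHS = -652 is not a perfect cube.
Continuing the search up to |y| = 35 finds no solutions either.
No (x, y) in the scanned range satisfies the equation.

No integer solutions with |y| ≤ 35.


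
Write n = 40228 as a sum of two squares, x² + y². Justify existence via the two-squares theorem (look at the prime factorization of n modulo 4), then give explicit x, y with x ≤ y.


Step 1: Factor n = 40228 = 2^2 · 89 · 113.
Step 2: Check the mod-4 condition on each prime factor: 2 = 2 (special); 89 ≡ 1 (mod 4), exponent 1; 113 ≡ 1 (mod 4), exponent 1.
All primes ≡ 3 (mod 4) appear to even exponent (or don't appear), so by the two-squares theorem n IS expressible as a sum of two squares.
Step 3: Build a representation. Group n = k² · m with k = 2 and m = 89 · 113 = 10057 (a product of primes ≡ 1 (mod 4)); a representation of m scales to one of n via (k·x)² + (k·y)² = k²(x² + y²). Each prime p ≡ 1 (mod 4) is itself a sum of two squares; find a² by testing p − a² for a perfect square:
  89: 89 − 1² = 88, 89 − 2² = 85, 89 − 3² = 80, 89 − 4² = 73, 89 − 5² = 64 = 8² ⇒ 89 = 5² + 8².
  113: 113 − 1² = 112, 113 − 2² = 109, 113 − 3² = 104, 113 − 4² = 97, 113 − 5² = 88, 113 − 6² = 77, 113 − 7² = 64 = 8² ⇒ 113 = 7² + 8².
  Combine using the Brahmagupta–Fibonacci identity (a² + b²)(c² + d²) = (ac − bd)² + (ad + bc)² = (ac + bd)² + (ad − bc)²:
  89 · 113 = 10057: from (5² + 8²)(7² + 8²), take (5·7 − 8·8, 5·8 + 8·7) = (35 − 64, 40 + 56) = (-29, 96); dropping signs (only squares matter) gives (29, 96); check 29² + 96² = 841 + 9216 = 10057 ✓.
  Scale by k = 2: (2·29, 2·96) = (58, 192).
Step 4: Order so x ≤ y and verify: 58² + 192² = 3364 + 36864 = 40228 = n. ✓

n = 40228 = 58² + 192² (one valid representation with x ≤ y).


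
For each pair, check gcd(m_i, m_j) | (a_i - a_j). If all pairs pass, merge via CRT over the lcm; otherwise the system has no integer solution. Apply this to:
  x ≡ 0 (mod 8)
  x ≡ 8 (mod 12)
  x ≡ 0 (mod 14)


Moduli 8, 12, 14 are not pairwise coprime, so CRT works modulo lcm(m_i) when all pairwise compatibility conditions hold.
Pairwise compatibility: gcd(m_i, m_j) must divide a_i - a_j for every pair.
Merge one congruence at a time:
  Start: x ≡ 0 (mod 8).
  Combine with x ≡ 8 (mod 12): gcd(8, 12) = 4; 8 - 0 = 8, which IS divisible by 4, so compatible.
    Write x = 0 + 8·t and substitute into x ≡ 8 (mod 12): 8·t ≡ 8 − 0 = 8 (mod 12).
    Divide the congruence (and modulus) by g = 4: 2·t ≡ 2 (mod 3).
    The inverse of 2 mod 3 is 2 (since 2·2 = 4 = 1·3 + 1), so t ≡ 2·2 = 4 ≡ 1 (mod 3).
    Then x = 0 + 8·1 = 8, valid modulo lcm(8, 12) = 24: x ≡ 8 (mod 24).
  Combine with x ≡ 0 (mod 14): gcd(24, 14) = 2; 0 - 8 = -8, which IS divisible by 2, so compatible.
    Write x = 8 + 24·t and substitute into x ≡ 0 (mod 14): 24·t ≡ 0 − 8 = -8 (mod 14).
    Divide the congruence (and modulus) by g = 2: 12·t ≡ -4 (mod 7).
    Reduce coefficients mod 7: 5·t ≡ 3 (mod 7).
    The inverse of 5 mod 7 is 3 (since 5·3 = 15 = 2·7 + 1), so t ≡ 3·3 = 9 ≡ 2 (mod 7).
    Then x = 8 + 24·2 = 56, valid modulo lcm(24, 14) = 168: x ≡ 56 (mod 168).
Verify: 56 mod 8 = 0, 56 mod 12 = 8, 56 mod 14 = 0.

x ≡ 56 (mod 168).


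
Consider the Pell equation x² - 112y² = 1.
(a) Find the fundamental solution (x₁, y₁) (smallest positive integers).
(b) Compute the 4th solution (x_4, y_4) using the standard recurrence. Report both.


Step 1: Find the fundamental solution (x₁, y₁) of x² - 112y² = 1.
  Expand √112 as a continued fraction. a₀ = ⌊√112⌋ = 10; iterate m_{k+1} = d_k·a_k − m_k, d_{k+1} = (112 − m_{k+1}²)/d_k, a_{k+1} = ⌊(a₀ + m_{k+1})/d_{k+1}⌋ (starting m₀ = 0, d₀ = 1), with convergents p_k = a_k·p_{k-1} + p_{k-2}, q_k = a_k·q_{k-1} + q_{k-2} (p₋₁ = 1, q₋₁ = 0):
  k = 0: a₀ = 10; p₀/q₀ = 10/1; p₀² − 112·q₀² = 100 − 112 = -12.
  k = 1: m = 10, d = 12, a = ⌊(10 + 10)/12⌋ = 1; p/q = (1·10 + 1)/(1·1 + 0) = 11/1; p² − 112·q² = 121 − 112 = 9.
  k = 2: m = 2, d = 9, a = ⌊(10 + 2)/9⌋ = 1; p/q = (1·11 + 10)/(1·1 + 1) = 21/2; p² − 112·q² = 441 − 448 = -7.
  k = 3: m = 7, d = 7, a = ⌊(10 + 7)/7⌋ = 2; p/q = (2·21 + 11)/(2·2 + 1) = 53/5; p² − 112·q² = 2809 − 2800 = 9.
  k = 4: m = 7, d = 9, a = ⌊(10 + 7)/9⌋ = 1; p/q = (1·53 + 21)/(1·5 + 2) = 74/7; p² − 112·q² = 5476 − 5488 = -12.
  k = 5: m = 2, d = 12, a = ⌊(10 + 2)/12⌋ = 1; p/q = (1·74 + 53)/(1·7 + 5) = 127/12; p² − 112·q² = 16129 − 16128 = 1.
  The first convergent with p² − 112·q² = 1 gives the fundamental solution (x₁, y₁) = (127, 12).
Step 2: Apply the recurrence (x_{n+1}, y_{n+1}) = (x₁x_n + 112y₁y_n, x₁y_n + y₁x_n) repeatedly.
  From (x_1, y_1) = (127, 12): x_2 = 127·127 + 112·12·12 = 32257; y_2 = 127·12 + 12·127 = 3048.
  From (x_2, y_2) = (32257, 3048): x_3 = 127·32257 + 112·12·3048 = 8193151; y_3 = 127·3048 + 12·32257 = 774180.
  From (x_3, y_3) = (8193151, 774180): x_4 = 127·8193151 + 112·12·774180 = 2081028097; y_4 = 127·774180 + 12·8193151 = 196638672.
Step 3: Verify x_4² - 112·y_4² = 4330677940503441409 - 4330677940503441408 = 1 (should be 1). ✓

(x_1, y_1) = (127, 12); (x_4, y_4) = (2081028097, 196638672).


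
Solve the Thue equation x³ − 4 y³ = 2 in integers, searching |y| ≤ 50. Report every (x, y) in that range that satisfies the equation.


The equation is x³ - 4y³ = 2. For fixed y, x³ = 4·y³ + 2, so a solution requires the RHS to be a perfect cube.
Strategy: iterate y from -50 to 50, compute RHS = 4·y³ + 2, and check whether it is a (positive or negative) perfect cube.
Check small values of y:
  y = 0: RHS = 2 is not a perfect cube.
  y = 1: RHS = 6 is not a perfect cube.
  y = -1: RHS = -2 is not a perfect cube.
  y = 2: RHS = 34 is not a perfect cube.
  y = -2: RHS = -30 is not a perfect cube.
  y = 3: RHS = 110 is not a perfect cube.
  y = -3: RHS = -106 is not a perfect cube.
Continuing the search up to |y| = 50 finds no solutions either.
No (x, y) in the scanned range satisfies the equation.

No integer solutions with |y| ≤ 50.


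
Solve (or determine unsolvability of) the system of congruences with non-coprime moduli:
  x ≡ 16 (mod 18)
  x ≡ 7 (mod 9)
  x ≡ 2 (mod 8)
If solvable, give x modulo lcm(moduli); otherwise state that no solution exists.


Moduli 18, 9, 8 are not pairwise coprime, so CRT works modulo lcm(m_i) when all pairwise compatibility conditions hold.
Pairwise compatibility: gcd(m_i, m_j) must divide a_i - a_j for every pair.
Merge one congruence at a time:
  Start: x ≡ 16 (mod 18).
  Combine with x ≡ 7 (mod 9): gcd(18, 9) = 9; 7 - 16 = -9, which IS divisible by 9, so compatible.
    Write x = 16 + 18·t and substitute into x ≡ 7 (mod 9): 18·t ≡ 7 − 16 = -9 (mod 9).
    Divide the congruence (and modulus) by g = 9: 2·t ≡ -1 (mod 1).
    Modulo 1 every t works; take t = 0.
    Then x = 16 + 18·0 = 16, valid modulo lcm(18, 9) = 18: x ≡ 16 (mod 18).
  Combine with x ≡ 2 (mod 8): gcd(18, 8) = 2; 2 - 16 = -14, which IS divisible by 2, so compatible.
    Write x = 16 + 18·t and substitute into x ≡ 2 (mod 8): 18·t ≡ 2 − 16 = -14 (mod 8).
    Divide the congruence (and modulus) by g = 2: 9·t ≡ -7 (mod 4).
    Reduce coefficients mod 4: 1·t ≡ 1 (mod 4).
    So t ≡ 1 (mod 4).
    Then x = 16 + 18·1 = 34, valid modulo lcm(18, 8) = 72: x ≡ 34 (mod 72).
Verify: 34 mod 18 = 16, 34 mod 9 = 7, 34 mod 8 = 2.

x ≡ 34 (mod 72).


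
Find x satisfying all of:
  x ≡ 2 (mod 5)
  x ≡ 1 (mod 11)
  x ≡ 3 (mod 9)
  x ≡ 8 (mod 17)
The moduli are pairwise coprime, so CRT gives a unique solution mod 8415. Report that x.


Product of moduli M = 5 · 11 · 9 · 17 = 8415.
Merge one congruence at a time:
  Start: x ≡ 2 (mod 5).
  Combine with x ≡ 1 (mod 11); new modulus lcm = 55.
    Write x = 2 + 5·t and substitute into x ≡ 1 (mod 11): 5·t ≡ 1 − 2 = -1 (mod 11).
    Reduce coefficients mod 11: 5·t ≡ 10 (mod 11).
    The inverse of 5 mod 11 is 9 (since 5·9 = 45 = 4·11 + 1), so t ≡ 9·10 = 90 ≡ 2 (mod 11).
    Then x = 2 + 5·2 = 12, valid modulo lcm(5, 11) = 55: x ≡ 12 (mod 55).
  Combine with x ≡ 3 (mod 9); new modulus lcm = 495.
    Write x = 12 + 55·t and substitute into x ≡ 3 (mod 9): 55·t ≡ 3 − 12 = -9 (mod 9).
    Reduce coefficients mod 9: 1·t ≡ 0 (mod 9).
    So t ≡ 0 (mod 9).
    Then x = 12 + 55·0 = 12, valid modulo lcm(55, 9) = 495: x ≡ 12 (mod 495).
  Combine with x ≡ 8 (mod 17); new modulus lcm = 8415.
    Write x = 12 + 495·t and substitute into x ≡ 8 (mod 17): 495·t ≡ 8 − 12 = -4 (mod 17).
    Reduce coefficients mod 17: 2·t ≡ 13 (mod 17).
    The inverse of 2 mod 17 is 9 (since 2·9 = 18 = 1·17 + 1), so t ≡ 9·13 = 117 ≡ 15 (mod 17).
    Then x = 12 + 495·15 = 7437, valid modulo lcm(495, 17) = 8415: x ≡ 7437 (mod 8415).
Verify against each original: 7437 mod 5 = 2, 7437 mod 11 = 1, 7437 mod 9 = 3, 7437 mod 17 = 8.

x ≡ 7437 (mod 8415).


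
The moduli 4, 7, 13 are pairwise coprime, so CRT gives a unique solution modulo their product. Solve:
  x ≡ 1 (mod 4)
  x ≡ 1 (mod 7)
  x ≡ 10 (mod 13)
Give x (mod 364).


Moduli 4, 7, 13 are pairwise coprime; by CRT there is a unique solution modulo M = 4 · 7 · 13 = 364.
Solve pairwise, accumulating the modulus:
  Start with x ≡ 1 (mod 4).
  Combine with x ≡ 1 (mod 7): since gcd(4, 7) = 1, we get a unique residue mod 28.
    Write x = 1 + 4·t and substitute into x ≡ 1 (mod 7): 4·t ≡ 1 − 1 = 0 (mod 7).
    The inverse of 4 mod 7 is 2 (since 4·2 = 8 = 1·7 + 1), so t ≡ 2·0 = 0 ≡ 0 (mod 7).
    Then x = 1 + 4·0 = 1, valid modulo lcm(4, 7) = 28: x ≡ 1 (mod 28).
  Combine with x ≡ 10 (mod 13): since gcd(28, 13) = 1, we get a unique residue mod 364.
    Write x = 1 + 28·t and substitute into x ≡ 10 (mod 13): 28·t ≡ 10 − 1 = 9 (mod 13).
    Reduce coefficients mod 13: 2·t ≡ 9 (mod 13).
    The inverse of 2 mod 13 is 7 (since 2·7 = 14 = 1·13 + 1), so t ≡ 7·9 = 63 ≡ 11 (mod 13).
    Then x = 1 + 28·11 = 309, valid modulo lcm(28, 13) = 364: x ≡ 309 (mod 364).
Verify: 309 mod 4 = 1 ✓, 309 mod 7 = 1 ✓, 309 mod 13 = 10 ✓.

x ≡ 309 (mod 364).


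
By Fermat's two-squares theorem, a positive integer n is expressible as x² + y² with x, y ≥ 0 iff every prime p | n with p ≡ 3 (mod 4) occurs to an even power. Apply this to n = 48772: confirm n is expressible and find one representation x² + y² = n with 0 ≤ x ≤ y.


Step 1: Factor n = 48772 = 2^2 · 89 · 137.
Step 2: Check the mod-4 condition on each prime factor: 2 = 2 (special); 89 ≡ 1 (mod 4), exponent 1; 137 ≡ 1 (mod 4), exponent 1.
All primes ≡ 3 (mod 4) appear to even exponent (or don't appear), so by the two-squares theorem n IS expressible as a sum of two squares.
Step 3: Build a representation. Group n = k² · m with k = 2 and m = 89 · 137 = 12193 (a product of primes ≡ 1 (mod 4)); a representation of m scales to one of n via (k·x)² + (k·y)² = k²(x² + y²). Each prime p ≡ 1 (mod 4) is itself a sum of two squares; find a² by testing p − a² for a perfect square:
  89: 89 − 1² = 88, 89 − 2² = 85, 89 − 3² = 80, 89 − 4² = 73, 89 − 5² = 64 = 8² ⇒ 89 = 5² + 8².
  137: 137 − 1² = 136, 137 − 2² = 133, 137 − 3² = 128, 137 − 4² = 121 = 11² ⇒ 137 = 4² + 11².
  Combine using the Brahmagupta–Fibonacci identity (a² + b²)(c² + d²) = (ac − bd)² + (ad + bc)² = (ac + bd)² + (ad − bc)²:
  89 · 137 = 12193: from (5² + 8²)(4² + 11²), take (5·4 − 8·11, 5·11 + 8·4) = (20 − 88, 55 + 32) = (-68, 87); dropping signs (only squares matter) gives (68, 87); check 68² + 87² = 4624 + 7569 = 12193 ✓.
  Scale by k = 2: (2·68, 2·87) = (136, 174).
Step 4: Order so x ≤ y and verify: 136² + 174² = 18496 + 30276 = 48772 = n. ✓

n = 48772 = 136² + 174² (one valid representation with x ≤ y).


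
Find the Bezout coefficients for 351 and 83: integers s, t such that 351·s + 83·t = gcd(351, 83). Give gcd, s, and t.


Euclidean algorithm on (351, 83) — divide until remainder is 0:
  351 = 4 · 83 + 19
  83 = 4 · 19 + 7
  19 = 2 · 7 + 5
  7 = 1 · 5 + 2
  5 = 2 · 2 + 1
  2 = 2 · 1 + 0
gcd(351, 83) = 1.
Track Bezout coefficients alongside the remainders: start with r₀ = 351 = a·1 + b·0 (s = 1, t = 0) and r₁ = 83 = a·0 + b·1 (s = 0, t = 1); each new remainder r_{k+1} = r_{k-1} − q_k·r_k inherits s_{k+1} = s_{k-1} − q_k·s_k, t_{k+1} = t_{k-1} − q_k·t_k, so r_k = a·s_k + b·t_k at every step:
  q = 4: r = 19, s = 1 − 4·0 = 1, t = 0 − 4·1 = -4  (check: 351·1 + 83·(-4) = 19)
  q = 4: r = 7, s = 0 − 4·1 = -4, t = 1 − 4·(-4) = 17  (check: 351·(-4) + 83·17 = 7)
  q = 2: r = 5, s = 1 − 2·(-4) = 9, t = -4 − 2·17 = -38  (check: 351·9 + 83·(-38) = 5)
  q = 1: r = 2, s = -4 − 1·9 = -13, t = 17 − 1·(-38) = 55  (check: 351·(-13) + 83·55 = 2)
  q = 2: r = 1, s = 9 − 2·(-13) = 35, t = -38 − 2·55 = -148  (check: 351·35 + 83·(-148) = 1)
The row with r = 1 (the gcd) gives the Bezout coefficients s = 35, t = -148.
Result: 351 · (35) + 83 · (-148) = 1.

gcd(351, 83) = 1; s = 35, t = -148 (check: 351·35 + 83·(-148) = 1).


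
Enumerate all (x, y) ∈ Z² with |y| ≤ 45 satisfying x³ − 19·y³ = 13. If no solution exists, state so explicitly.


The equation is x³ - 19y³ = 13. For fixed y, x³ = 19·y³ + 13, so a solution requires the RHS to be a perfect cube.
Strategy: iterate y from -45 to 45, compute RHS = 19·y³ + 13, and check whether it is a (positive or negative) perfect cube.
Check small values of y:
  y = 0: RHS = 13 is not a perfect cube.
  y = 1: RHS = 32 is not a perfect cube.
  y = -1: RHS = -6 is not a perfect cube.
  y = 2: RHS = 165 is not a perfect cube.
  y = -2: RHS = -139 is not a perfect cube.
  y = 3: RHS = 526 is not a perfect cube.
  y = -3: RHS = -500 is not a perfect cube.
Continuing the search up to |y| = 45 finds no solutions either.
No (x, y) in the scanned range satisfies the equation.

No integer solutions with |y| ≤ 45.
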